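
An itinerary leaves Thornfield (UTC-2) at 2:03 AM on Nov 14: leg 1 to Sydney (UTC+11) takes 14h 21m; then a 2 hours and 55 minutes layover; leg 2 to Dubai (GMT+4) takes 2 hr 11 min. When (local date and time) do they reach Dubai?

3:30 AM on November 15

Convert departure to UTC: 2:03 AM + 2:00 = 4:03 AM UTC on Nov 14.
Add 14 hours and 21 minutes leg 1 → 6:24 PM UTC.
Add 2 hours and 55 minutes layover in Sydney → 9:19 PM UTC.
Add 2 hours 11 minutes leg 2 → 11:30 PM UTC.
Dubai is UTC+4:00, so local arrival = 11:30 PM + 4:00 = 3:30 AM on Nov 15.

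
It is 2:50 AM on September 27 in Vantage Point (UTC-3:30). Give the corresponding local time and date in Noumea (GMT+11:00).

Noumea is 14:30 ahead of Vantage Point.
Shift by the zone difference: 2:50 AM + 14:30 = 5:20 PM on Sep 27 in Noumea.

5:20 PM on Sep 27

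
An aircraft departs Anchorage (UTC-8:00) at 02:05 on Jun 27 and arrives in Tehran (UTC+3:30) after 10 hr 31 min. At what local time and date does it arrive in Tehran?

00:06 on Jun 28

Tehran is 11:30 ahead of Anchorage.
After 10 hours and 31 minutes it is 12:36 in Anchorage.
Shift by the zone difference: 12:36 + 11:30 = 00:06 on Jun 28 in Tehran.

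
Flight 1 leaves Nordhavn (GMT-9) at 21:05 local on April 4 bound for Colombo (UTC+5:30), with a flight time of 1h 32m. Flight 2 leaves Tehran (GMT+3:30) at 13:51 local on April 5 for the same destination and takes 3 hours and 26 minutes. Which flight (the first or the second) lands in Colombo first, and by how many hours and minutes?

the first, by 6 hours 10 minutes

Flight 1 in UTC: 21:05 + 9:00 = 06:05 on Apr 5.
+1 hour and 32 minutes → arrive 07:37 UTC on Apr 5.
Flight 2 in UTC: 13:51 − 3:30 = 10:21 on Apr 5.
+3 hours and 26 minutes → arrive 13:47 UTC on Apr 5.
Flight 1 lands earlier by 6 hours 10 minutes.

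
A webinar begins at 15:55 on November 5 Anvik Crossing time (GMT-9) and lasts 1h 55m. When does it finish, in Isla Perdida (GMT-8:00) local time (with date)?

18:50 on November 5

Convert start to UTC: 15:55 + 9:00 = 00:55 UTC on Nov 6.
Add 1 hour and 55 minutes duration → 02:50 UTC.
Isla Perdida is UTC−8:00, so local end time = 02:50 − 8:00 = 18:50 on Nov 5.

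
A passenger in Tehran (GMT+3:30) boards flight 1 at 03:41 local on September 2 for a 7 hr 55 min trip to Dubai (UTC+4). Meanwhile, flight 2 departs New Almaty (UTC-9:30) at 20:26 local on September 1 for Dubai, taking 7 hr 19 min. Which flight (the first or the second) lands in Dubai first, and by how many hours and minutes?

Flight 1 in UTC: 03:41 − 3:30 = 00:11 on Sep 2.
+7 hours and 55 minutes → arrive 08:06 UTC on Sep 2.
Flight 2 in UTC: 20:26 + 9:30 = 05:56 on Sep 2.
+7 hours 19 minutes → arrive 13:15 UTC on Sep 2.
Flight 1 lands earlier by 5 hours 9 minutes.

the first, by 5 hours 9 minutes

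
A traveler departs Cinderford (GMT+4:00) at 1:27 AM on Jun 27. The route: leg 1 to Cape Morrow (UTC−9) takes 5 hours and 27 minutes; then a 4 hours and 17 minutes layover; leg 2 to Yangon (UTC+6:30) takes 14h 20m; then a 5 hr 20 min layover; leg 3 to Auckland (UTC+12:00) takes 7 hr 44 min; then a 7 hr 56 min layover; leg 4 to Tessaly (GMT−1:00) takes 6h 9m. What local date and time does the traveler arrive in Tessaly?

Convert departure to UTC: 1:27 AM − 4:00 = 9:27 PM UTC on Jun 26.
Add 5 hours and 27 minutes leg 1 → 2:54 AM UTC (Jun 27).
Add 4 hours 17 minutes layover in Cape Morrow → 7:11 AM UTC.
Add 14 hours and 20 minutes leg 2 → 9:31 PM UTC.
Add 5 hours 20 minutes layover in Yangon → 2:51 AM UTC (Jun 28).
Add 7 hours and 44 minutes leg 3 → 10:35 AM UTC.
Add 7 hours and 56 minutes layover in Auckland → 6:31 PM UTC.
Add 6 hours 9 minutes leg 4 → 12:40 AM UTC (Jun 29).
Tessaly is UTC−1:00, so local arrival = 12:40 AM − 1:00 = 11:40 PM on Jun 28.

11:40 PM on June 28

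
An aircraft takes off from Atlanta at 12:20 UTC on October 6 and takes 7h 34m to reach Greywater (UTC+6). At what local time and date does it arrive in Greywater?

Departure is given in UTC: 12:20 on Oct 6.
Add 7 hours and 34 minutes → 19:54 UTC.
Greywater is UTC+6:00: 19:54 + 6:00 = 01:54 on Oct 7.

01:54 on Oct 7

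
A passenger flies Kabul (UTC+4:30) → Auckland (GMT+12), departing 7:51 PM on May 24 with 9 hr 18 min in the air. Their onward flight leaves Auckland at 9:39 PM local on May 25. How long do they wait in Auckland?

9 hours

Convert departure to UTC: 7:51 PM − 4:30 = 3:21 PM UTC on May 24.
Add 9 hours 18 minutes flight time → 12:39 AM UTC (May 25).
Auckland is UTC+12:00, so local arrival = 12:39 AM + 12:00 = 12:39 PM on May 25.
Layover = 9:39 PM − 12:39 PM = 9 hours.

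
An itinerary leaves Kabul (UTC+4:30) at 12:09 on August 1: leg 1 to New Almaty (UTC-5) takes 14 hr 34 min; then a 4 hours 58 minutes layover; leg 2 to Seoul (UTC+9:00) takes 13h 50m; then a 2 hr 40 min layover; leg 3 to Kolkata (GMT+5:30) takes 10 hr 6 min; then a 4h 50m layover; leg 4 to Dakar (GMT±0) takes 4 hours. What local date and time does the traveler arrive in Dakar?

Convert departure to UTC: 12:09 − 4:30 = 07:39 UTC on Aug 1.
Add 14 hours and 34 minutes leg 1 → 22:13 UTC.
Add 4 hours and 58 minutes layover in New Almaty → 03:11 UTC (Aug 2).
Add 13 hours 50 minutes leg 2 → 17:01 UTC.
Add 2 hours 40 minutes layover in Seoul → 19:41 UTC.
Add 10 hours and 6 minutes leg 3 → 05:47 UTC (Aug 3).
Add 4 hours 50 minutes layover in Kolkata → 10:37 UTC.
Add 4 hours leg 4 → 14:37 UTC.
Dakar is UTC+0, so local arrival is the same: 14:37 on Aug 3.

14:37 on August 3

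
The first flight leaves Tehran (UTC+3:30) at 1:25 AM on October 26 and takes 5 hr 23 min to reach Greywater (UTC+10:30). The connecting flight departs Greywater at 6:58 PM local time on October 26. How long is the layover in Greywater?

Convert departure to UTC: 1:25 AM − 3:30 = 9:55 PM UTC on Oct 25.
Add 5 hours 23 minutes flight time → 3:18 AM UTC (Oct 26).
Greywater is UTC+10:30, so local arrival = 3:18 AM + 10:30 = 1:48 PM on Oct 26.
Layover = 6:58 PM − 1:48 PM = 5 hours 10 minutes.

5 hours 10 minutes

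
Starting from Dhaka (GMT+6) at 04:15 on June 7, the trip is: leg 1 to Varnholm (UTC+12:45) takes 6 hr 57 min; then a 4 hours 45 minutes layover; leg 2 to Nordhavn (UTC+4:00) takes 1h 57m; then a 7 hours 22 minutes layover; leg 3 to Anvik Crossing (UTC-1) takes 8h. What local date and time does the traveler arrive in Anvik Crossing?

02:16 on June 8

Convert departure to UTC: 04:15 − 6:00 = 22:15 UTC on Jun 6.
Add 6 hours and 57 minutes leg 1 → 05:12 UTC (Jun 7).
Add 4 hours and 45 minutes layover in Varnholm → 09:57 UTC.
Add 1 hour 57 minutes leg 2 → 11:54 UTC.
Add 7 hours 22 minutes layover in Nordhavn → 19:16 UTC.
Add 8 hours leg 3 → 03:16 UTC (Jun 8).
Anvik Crossing is UTC−1:00, so local arrival = 03:16 − 1:00 = 02:16 on Jun 8.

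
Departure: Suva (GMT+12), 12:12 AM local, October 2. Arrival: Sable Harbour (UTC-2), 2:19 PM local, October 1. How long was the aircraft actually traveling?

4 hours 7 minutes

Departure in UTC: 12:12 AM − 12:00 = 12:12 PM on Oct 1.
Arrival in UTC: 2:19 PM + 2:00 = 4:19 PM on Oct 1.
Elapsed = 4:19 PM − 12:12 PM = 4 hours 7 minutes.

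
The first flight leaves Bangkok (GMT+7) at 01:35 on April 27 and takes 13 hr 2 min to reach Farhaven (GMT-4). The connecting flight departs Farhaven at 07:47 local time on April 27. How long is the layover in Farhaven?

4 hours 10 minutes

Convert departure to UTC: 01:35 − 7:00 = 18:35 UTC on Apr 26.
Add 13 hours 2 minutes flight time → 07:37 UTC (Apr 27).
Farhaven is UTC−4:00, so local arrival = 07:37 − 4:00 = 03:37 on Apr 27.
Layover = 07:47 − 03:37 = 4 hours 10 minutes.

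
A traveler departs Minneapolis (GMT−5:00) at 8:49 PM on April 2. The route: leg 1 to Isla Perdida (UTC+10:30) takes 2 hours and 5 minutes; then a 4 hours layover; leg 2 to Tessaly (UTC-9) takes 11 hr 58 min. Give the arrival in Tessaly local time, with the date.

10:52 AM on April 3

Convert departure to UTC: 8:49 PM + 5:00 = 1:49 AM UTC on Apr 3.
Add 2 hours 5 minutes leg 1 → 3:54 AM UTC.
Add 4 hours layover in Isla Perdida → 7:54 AM UTC.
Add 11 hours 58 minutes leg 2 → 7:52 PM UTC.
Tessaly is UTC−9:00, so local arrival = 7:52 PM − 9:00 = 10:52 AM on Apr 3.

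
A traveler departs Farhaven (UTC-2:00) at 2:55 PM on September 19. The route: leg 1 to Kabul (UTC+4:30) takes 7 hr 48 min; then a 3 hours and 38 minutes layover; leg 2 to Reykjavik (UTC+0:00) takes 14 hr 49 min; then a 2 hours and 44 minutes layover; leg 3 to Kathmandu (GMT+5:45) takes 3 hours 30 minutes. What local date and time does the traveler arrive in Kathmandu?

7:09 AM on Sep 21

Convert departure to UTC: 2:55 PM + 2:00 = 4:55 PM UTC on Sep 19.
Add 7 hours and 48 minutes leg 1 → 12:43 AM UTC (Sep 20).
Add 3 hours 38 minutes layover in Kabul → 4:21 AM UTC.
Add 14 hours 49 minutes leg 2 → 7:10 PM UTC.
Add 2 hours 44 minutes layover in Reykjavik → 9:54 PM UTC.
Add 3 hours 30 minutes leg 3 → 1:24 AM UTC (Sep 21).
Kathmandu is UTC+5:45, so local arrival = 1:24 AM + 5:45 = 7:09 AM on Sep 21.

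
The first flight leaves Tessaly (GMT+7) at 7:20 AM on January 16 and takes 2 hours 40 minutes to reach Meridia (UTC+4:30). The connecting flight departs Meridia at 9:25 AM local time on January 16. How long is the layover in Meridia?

Convert departure to UTC: 7:20 AM − 7:00 = 12:20 AM UTC on Jan 16.
Add 2 hours 40 minutes flight time → 3:00 AM UTC.
Meridia is UTC+4:30, so local arrival = 3:00 AM + 4:30 = 7:30 AM on Jan 16.
Layover = 9:25 AM − 7:30 AM = 1 hour 55 minutes.

1 hour 55 minutes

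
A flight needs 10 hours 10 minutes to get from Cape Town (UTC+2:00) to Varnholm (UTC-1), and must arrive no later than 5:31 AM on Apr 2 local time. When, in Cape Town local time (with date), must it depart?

Target arrival in UTC: 5:31 AM + 1:00 = 6:31 AM on Apr 2.
Subtract 10 hours 10 minutes → departure 8:21 PM UTC on Apr 1.
Cape Town is UTC+2:00: 8:21 PM + 2:00 = 10:21 PM on Apr 1.

10:21 PM on April 1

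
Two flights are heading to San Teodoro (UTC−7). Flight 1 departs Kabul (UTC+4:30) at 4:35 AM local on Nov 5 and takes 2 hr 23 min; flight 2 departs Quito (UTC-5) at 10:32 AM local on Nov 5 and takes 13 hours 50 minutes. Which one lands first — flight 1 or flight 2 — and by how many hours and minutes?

the first, by 26 hours 54 minutes

Flight 1 in UTC: 4:35 AM − 4:30 = 12:05 AM on Nov 5.
+2 hours and 23 minutes → arrive 2:28 AM UTC on Nov 5.
Flight 2 in UTC: 10:32 AM + 5:00 = 3:32 PM on Nov 5.
+13 hours and 50 minutes → arrive 5:22 AM UTC on Nov 6.
Flight 1 lands earlier by 26 hours 54 minutes.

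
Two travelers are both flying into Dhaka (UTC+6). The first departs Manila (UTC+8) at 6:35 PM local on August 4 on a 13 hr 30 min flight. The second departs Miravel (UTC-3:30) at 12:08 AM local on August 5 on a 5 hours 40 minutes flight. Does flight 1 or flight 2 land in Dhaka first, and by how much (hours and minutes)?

Flight 1 in UTC: 6:35 PM − 8:00 = 10:35 AM on Aug 4.
+13 hours and 30 minutes → arrive 12:05 AM UTC on Aug 5.
Flight 2 in UTC: 12:08 AM + 3:30 = 3:38 AM on Aug 5.
+5 hours and 40 minutes → arrive 9:18 AM UTC on Aug 5.
Flight 1 lands earlier by 9 hours 13 minutes.

the first, by 9 hours 13 minutes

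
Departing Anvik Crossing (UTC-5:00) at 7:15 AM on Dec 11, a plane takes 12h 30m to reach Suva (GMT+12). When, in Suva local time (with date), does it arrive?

Convert departure to UTC: 7:15 AM + 5:00 = 12:15 PM UTC on Dec 11.
Add 12 hours 30 minutes travel time → 12:45 AM UTC (Dec 12).
Suva is UTC+12:00, so local arrival = 12:45 AM + 12:00 = 12:45 PM on Dec 12.

12:45 PM on December 12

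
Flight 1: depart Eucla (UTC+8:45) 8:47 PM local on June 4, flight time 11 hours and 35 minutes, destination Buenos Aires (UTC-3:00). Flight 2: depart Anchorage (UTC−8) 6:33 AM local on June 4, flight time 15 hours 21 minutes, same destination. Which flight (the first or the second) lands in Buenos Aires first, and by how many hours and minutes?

Flight 1 in UTC: 8:47 PM − 8:45 = 12:02 PM on Jun 4.
+11 hours 35 minutes → arrive 11:37 PM UTC on Jun 4.
Flight 2 in UTC: 6:33 AM + 8:00 = 2:33 PM on Jun 4.
+15 hours 21 minutes → arrive 5:54 AM UTC on Jun 5.
Flight 1 lands earlier by 6 hours 17 minutes.

the first, by 6 hours 17 minutes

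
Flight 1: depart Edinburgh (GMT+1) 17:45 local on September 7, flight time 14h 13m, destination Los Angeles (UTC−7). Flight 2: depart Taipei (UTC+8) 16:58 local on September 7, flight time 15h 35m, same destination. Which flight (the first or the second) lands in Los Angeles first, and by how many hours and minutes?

the second, by 6 hours 25 minutes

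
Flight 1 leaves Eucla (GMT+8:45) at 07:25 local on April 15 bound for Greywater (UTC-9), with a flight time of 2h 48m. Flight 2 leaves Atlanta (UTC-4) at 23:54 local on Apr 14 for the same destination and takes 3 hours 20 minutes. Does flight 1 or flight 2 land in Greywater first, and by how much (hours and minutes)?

the first, by 5 hours 46 minutes

Flight 1 in UTC: 07:25 − 8:45 = 22:40 on Apr 14.
+2 hours and 48 minutes → arrive 01:28 UTC on Apr 15.
Flight 2 in UTC: 23:54 + 4:00 = 03:54 on Apr 15.
+3 hours and 20 minutes → arrive 07:14 UTC on Apr 15.
Flight 1 lands earlier by 5 hours 46 minutes.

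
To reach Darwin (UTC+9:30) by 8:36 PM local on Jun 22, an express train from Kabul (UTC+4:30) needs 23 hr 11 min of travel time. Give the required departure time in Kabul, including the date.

4:25 PM on June 21

Target arrival in UTC: 8:36 PM − 9:30 = 11:06 AM on Jun 22.
Subtract 23 hours 11 minutes → departure 11:55 AM UTC on Jun 21.
Kabul is UTC+4:30: 11:55 AM + 4:30 = 4:25 PM on Jun 21.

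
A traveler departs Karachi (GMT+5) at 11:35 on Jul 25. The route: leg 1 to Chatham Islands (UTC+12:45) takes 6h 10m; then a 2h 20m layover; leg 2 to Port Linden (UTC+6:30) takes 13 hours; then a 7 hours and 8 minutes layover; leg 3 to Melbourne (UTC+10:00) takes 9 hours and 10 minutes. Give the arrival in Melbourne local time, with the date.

Convert departure to UTC: 11:35 − 5:00 = 06:35 UTC on Jul 25.
Add 6 hours and 10 minutes leg 1 → 12:45 UTC.
Add 2 hours and 20 minutes layover in Chatham Islands → 15:05 UTC.
Add 13 hours leg 2 → 04:05 UTC (Jul 26).
Add 7 hours and 8 minutes layover in Port Linden → 11:13 UTC.
Add 9 hours 10 minutes leg 3 → 20:23 UTC.
Melbourne is UTC+10:00, so local arrival = 20:23 + 10:00 = 06:23 on Jul 27.

06:23 on Jul 27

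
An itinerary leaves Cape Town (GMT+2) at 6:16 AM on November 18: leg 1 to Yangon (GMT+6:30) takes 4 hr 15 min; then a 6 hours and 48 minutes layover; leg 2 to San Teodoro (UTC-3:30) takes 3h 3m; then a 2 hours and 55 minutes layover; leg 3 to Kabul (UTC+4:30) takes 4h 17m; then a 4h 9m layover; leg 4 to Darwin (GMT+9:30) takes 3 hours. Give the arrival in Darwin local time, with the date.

Convert departure to UTC: 6:16 AM − 2:00 = 4:16 AM UTC on Nov 18.
Add 4 hours 15 minutes leg 1 → 8:31 AM UTC.
Add 6 hours and 48 minutes layover in Yangon → 3:19 PM UTC.
Add 3 hours 3 minutes leg 2 → 6:22 PM UTC.
Add 2 hours 55 minutes layover in San Teodoro → 9:17 PM UTC.
Add 4 hours and 17 minutes leg 3 → 1:34 AM UTC (Nov 19).
Add 4 hours and 9 minutes layover in Kabul → 5:43 AM UTC.
Add 3 hours leg 4 → 8:43 AM UTC.
Darwin is UTC+9:30, so local arrival = 8:43 AM + 9:30 = 6:13 PM on Nov 19.

6:13 PM on November 19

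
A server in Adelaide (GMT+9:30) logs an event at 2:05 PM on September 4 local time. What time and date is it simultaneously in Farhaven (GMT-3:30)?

In UTC: 2:05 PM − 9:30 = 4:35 AM on Sep 4.
Farhaven is UTC−3:30: 4:35 AM − 3:30 = 1:05 AM on Sep 4.

1:05 AM on September 4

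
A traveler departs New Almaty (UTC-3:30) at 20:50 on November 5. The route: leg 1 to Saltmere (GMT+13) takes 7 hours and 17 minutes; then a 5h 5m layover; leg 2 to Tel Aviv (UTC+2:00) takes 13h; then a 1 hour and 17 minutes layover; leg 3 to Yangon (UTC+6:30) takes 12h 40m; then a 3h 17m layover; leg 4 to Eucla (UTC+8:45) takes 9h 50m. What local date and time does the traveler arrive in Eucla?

Convert departure to UTC: 20:50 + 3:30 = 00:20 UTC on Nov 6.
Add 7 hours 17 minutes leg 1 → 07:37 UTC.
Add 5 hours 5 minutes layover in Saltmere → 12:42 UTC.
Add 13 hours leg 2 → 01:42 UTC (Nov 7).
Add 1 hour and 17 minutes layover in Tel Aviv → 02:59 UTC.
Add 12 hours 40 minutes leg 3 → 15:39 UTC.
Add 3 hours 17 minutes layover in Yangon → 18:56 UTC.
Add 9 hours 50 minutes leg 4 → 04:46 UTC (Nov 8).
Eucla is UTC+8:45, so local arrival = 04:46 + 8:45 = 13:31 on Nov 8.

13:31 on November 8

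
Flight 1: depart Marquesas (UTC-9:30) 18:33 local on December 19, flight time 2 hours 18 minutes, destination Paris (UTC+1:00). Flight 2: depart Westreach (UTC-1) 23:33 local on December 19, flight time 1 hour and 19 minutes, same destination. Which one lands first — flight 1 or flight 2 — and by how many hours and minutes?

the second, by 4 hours 29 minutes

Flight 1 in UTC: 18:33 + 9:30 = 04:03 on Dec 20.
+2 hours and 18 minutes → arrive 06:21 UTC on Dec 20.
Flight 2 in UTC: 23:33 + 1:00 = 00:33 on Dec 20.
+1 hour and 19 minutes → arrive 01:52 UTC on Dec 20.
Flight 2 lands earlier by 4 hours 29 minutes.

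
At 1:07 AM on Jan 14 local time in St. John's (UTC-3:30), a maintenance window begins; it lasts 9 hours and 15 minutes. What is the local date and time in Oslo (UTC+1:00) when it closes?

2:52 PM on January 14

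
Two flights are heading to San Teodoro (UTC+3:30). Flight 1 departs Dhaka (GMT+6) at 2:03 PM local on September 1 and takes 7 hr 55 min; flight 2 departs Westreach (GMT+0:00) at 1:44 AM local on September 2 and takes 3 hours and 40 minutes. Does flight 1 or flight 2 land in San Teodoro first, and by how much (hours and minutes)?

the first, by 13 hours 26 minutes

Flight 1 in UTC: 2:03 PM − 6:00 = 8:03 AM on Sep 1.
+7 hours 55 minutes → arrive 3:58 PM UTC on Sep 1.
Flight 2 departs at 1:44 AM UTC (Sep 2).
+3 hours 40 minutes → arrive 5:24 AM UTC on Sep 2.
Flight 1 lands earlier by 13 hours 26 minutes.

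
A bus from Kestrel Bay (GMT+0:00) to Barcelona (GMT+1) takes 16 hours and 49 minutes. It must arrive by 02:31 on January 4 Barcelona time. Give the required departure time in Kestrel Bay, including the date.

08:42 on January 3

Target arrival in UTC: 02:31 − 1:00 = 01:31 on Jan 4.
Subtract 16 hours 49 minutes → departure 08:42 UTC on Jan 3.
Kestrel Bay is UTC+0, so departure is 08:42 on Jan 3.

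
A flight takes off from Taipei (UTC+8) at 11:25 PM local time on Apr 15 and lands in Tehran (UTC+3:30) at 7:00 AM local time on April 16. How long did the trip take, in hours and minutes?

12 hours 5 minutes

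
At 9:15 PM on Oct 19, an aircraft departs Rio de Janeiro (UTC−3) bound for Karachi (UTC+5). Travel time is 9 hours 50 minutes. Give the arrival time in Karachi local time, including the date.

Convert departure to UTC: 9:15 PM + 3:00 = 12:15 AM UTC on Oct 20.
Add 9 hours 50 minutes travel time → 10:05 AM UTC.
Karachi is UTC+5:00, so local arrival = 10:05 AM + 5:00 = 3:05 PM on Oct 20.

3:05 PM on October 20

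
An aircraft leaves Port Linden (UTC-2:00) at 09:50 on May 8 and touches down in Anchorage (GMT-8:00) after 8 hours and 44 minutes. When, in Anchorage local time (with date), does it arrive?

12:34 on May 8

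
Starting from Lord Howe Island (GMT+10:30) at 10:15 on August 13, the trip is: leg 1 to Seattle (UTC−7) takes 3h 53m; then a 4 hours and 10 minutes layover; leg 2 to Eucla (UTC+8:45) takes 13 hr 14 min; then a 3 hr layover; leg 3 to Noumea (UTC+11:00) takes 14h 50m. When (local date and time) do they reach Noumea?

Convert departure to UTC: 10:15 − 10:30 = 23:45 UTC on Aug 12.
Add 3 hours 53 minutes leg 1 → 03:38 UTC (Aug 13).
Add 4 hours 10 minutes layover in Seattle → 07:48 UTC.
Add 13 hours and 14 minutes leg 2 → 21:02 UTC.
Add 3 hours layover in Eucla → 00:02 UTC (Aug 14).
Add 14 hours and 50 minutes leg 3 → 14:52 UTC.
Noumea is UTC+11:00, so local arrival = 14:52 + 11:00 = 01:52 on Aug 15.

01:52 on August 15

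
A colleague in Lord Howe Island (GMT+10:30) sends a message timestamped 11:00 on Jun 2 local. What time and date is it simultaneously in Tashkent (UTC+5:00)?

In UTC: 11:00 − 10:30 = 00:30 on Jun 2.
Tashkent is UTC+5:00: 00:30 + 5:00 = 05:30 on Jun 2.

05:30 on June 2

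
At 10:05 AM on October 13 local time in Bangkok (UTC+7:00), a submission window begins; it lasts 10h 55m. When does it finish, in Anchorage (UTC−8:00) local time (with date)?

6:00 AM on October 13

Convert start to UTC: 10:05 AM − 7:00 = 3:05 AM UTC on Oct 13.
Add 10 hours 55 minutes duration → 2:00 PM UTC.
Anchorage is UTC−8:00, so local end time = 2:00 PM − 8:00 = 6:00 AM on Oct 13.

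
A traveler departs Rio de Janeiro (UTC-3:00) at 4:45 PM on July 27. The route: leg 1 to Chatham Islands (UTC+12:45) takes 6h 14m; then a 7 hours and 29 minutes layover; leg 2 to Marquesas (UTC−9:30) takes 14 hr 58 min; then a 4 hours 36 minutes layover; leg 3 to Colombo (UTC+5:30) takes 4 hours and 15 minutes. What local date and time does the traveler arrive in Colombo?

2:47 PM on Jul 29

Convert departure to UTC: 4:45 PM + 3:00 = 7:45 PM UTC on Jul 27.
Add 6 hours 14 minutes leg 1 → 1:59 AM UTC (Jul 28).
Add 7 hours 29 minutes layover in Chatham Islands → 9:28 AM UTC.
Add 14 hours and 58 minutes leg 2 → 12:26 AM UTC (Jul 29).
Add 4 hours 36 minutes layover in Marquesas → 5:02 AM UTC.
Add 4 hours 15 minutes leg 3 → 9:17 AM UTC.
Colombo is UTC+5:30, so local arrival = 9:17 AM + 5:30 = 2:47 PM on Jul 29.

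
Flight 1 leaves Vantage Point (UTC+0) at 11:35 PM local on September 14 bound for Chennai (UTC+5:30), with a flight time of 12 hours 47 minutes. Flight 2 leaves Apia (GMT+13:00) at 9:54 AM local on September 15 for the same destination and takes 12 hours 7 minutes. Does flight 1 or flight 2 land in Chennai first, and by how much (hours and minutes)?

Flight 1 departs at 11:35 PM UTC (Sep 14).
+12 hours and 47 minutes → arrive 12:22 PM UTC on Sep 15.
Flight 2 in UTC: 9:54 AM − 13:00 = 8:54 PM on Sep 14.
+12 hours and 7 minutes → arrive 9:01 AM UTC on Sep 15.
Flight 2 lands earlier by 3 hours 21 minutes.

the second, by 3 hours 21 minutes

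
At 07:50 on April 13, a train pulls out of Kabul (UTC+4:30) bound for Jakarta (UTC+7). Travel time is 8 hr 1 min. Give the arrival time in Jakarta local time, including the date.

18:21 on April 13

Convert departure to UTC: 07:50 − 4:30 = 03:20 UTC on Apr 13.
Add 8 hours and 1 minute travel time → 11:21 UTC.
Jakarta is UTC+7:00, so local arrival = 11:21 + 7:00 = 18:21 on Apr 13.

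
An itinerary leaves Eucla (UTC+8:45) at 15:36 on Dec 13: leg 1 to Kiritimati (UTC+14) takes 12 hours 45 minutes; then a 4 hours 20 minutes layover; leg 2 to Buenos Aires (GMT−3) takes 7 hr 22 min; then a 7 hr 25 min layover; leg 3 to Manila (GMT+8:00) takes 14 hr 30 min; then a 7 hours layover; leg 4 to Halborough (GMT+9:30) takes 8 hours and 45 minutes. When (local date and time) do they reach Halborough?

Convert departure to UTC: 15:36 − 8:45 = 06:51 UTC on Dec 13.
Add 12 hours 45 minutes leg 1 → 19:36 UTC.
Add 4 hours 20 minutes layover in Kiritimati → 23:56 UTC.
Add 7 hours and 22 minutes leg 2 → 07:18 UTC (Dec 14).
Add 7 hours 25 minutes layover in Buenos Aires → 14:43 UTC.
Add 14 hours 30 minutes leg 3 → 05:13 UTC (Dec 15).
Add 7 hours layover in Manila → 12:13 UTC.
Add 8 hours 45 minutes leg 4 → 20:58 UTC.
Halborough is UTC+9:30, so local arrival = 20:58 + 9:30 = 06:28 on Dec 16.

06:28 on December 16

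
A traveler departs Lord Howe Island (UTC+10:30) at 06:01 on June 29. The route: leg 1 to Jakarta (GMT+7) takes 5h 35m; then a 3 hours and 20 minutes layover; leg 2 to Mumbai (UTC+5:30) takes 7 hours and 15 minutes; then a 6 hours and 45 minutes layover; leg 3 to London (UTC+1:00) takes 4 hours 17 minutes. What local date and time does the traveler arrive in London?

Convert departure to UTC: 06:01 − 10:30 = 19:31 UTC on Jun 28.
Add 5 hours and 35 minutes leg 1 → 01:06 UTC (Jun 29).
Add 3 hours 20 minutes layover in Jakarta → 04:26 UTC.
Add 7 hours 15 minutes leg 2 → 11:41 UTC.
Add 6 hours 45 minutes layover in Mumbai → 18:26 UTC.
Add 4 hours 17 minutes leg 3 → 22:43 UTC.
London is UTC+1:00, so local arrival = 22:43 + 1:00 = 23:43 on Jun 29.

23:43 on Jun 29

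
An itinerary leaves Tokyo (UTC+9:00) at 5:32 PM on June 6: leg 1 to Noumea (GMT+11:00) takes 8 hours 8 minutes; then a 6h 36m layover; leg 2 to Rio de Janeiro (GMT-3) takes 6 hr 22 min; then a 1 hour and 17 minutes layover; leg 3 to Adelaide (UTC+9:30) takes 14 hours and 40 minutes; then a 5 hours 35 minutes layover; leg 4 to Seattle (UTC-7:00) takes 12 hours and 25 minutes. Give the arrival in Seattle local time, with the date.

8:35 AM on Jun 8

Convert departure to UTC: 5:32 PM − 9:00 = 8:32 AM UTC on Jun 6.
Add 8 hours and 8 minutes leg 1 → 4:40 PM UTC.
Add 6 hours 36 minutes layover in Noumea → 11:16 PM UTC.
Add 6 hours and 22 minutes leg 2 → 5:38 AM UTC (Jun 7).
Add 1 hour and 17 minutes layover in Rio de Janeiro → 6:55 AM UTC.
Add 14 hours and 40 minutes leg 3 → 9:35 PM UTC.
Add 5 hours 35 minutes layover in Adelaide → 3:10 AM UTC (Jun 8).
Add 12 hours 25 minutes leg 4 → 3:35 PM UTC.
Seattle is UTC−7:00, so local arrival = 3:35 PM − 7:00 = 8:35 AM on Jun 8.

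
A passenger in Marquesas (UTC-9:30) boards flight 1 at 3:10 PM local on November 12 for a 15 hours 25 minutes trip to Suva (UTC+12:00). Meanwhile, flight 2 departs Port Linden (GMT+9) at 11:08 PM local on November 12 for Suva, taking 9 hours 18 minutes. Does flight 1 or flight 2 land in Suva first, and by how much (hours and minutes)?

Flight 1 in UTC: 3:10 PM + 9:30 = 12:40 AM on Nov 13.
+15 hours 25 minutes → arrive 4:05 PM UTC on Nov 13.
Flight 2 in UTC: 11:08 PM − 9:00 = 2:08 PM on Nov 12.
+9 hours 18 minutes → arrive 11:26 PM UTC on Nov 12.
Flight 2 lands earlier by 16 hours 39 minutes.

the second, by 16 hours 39 minutes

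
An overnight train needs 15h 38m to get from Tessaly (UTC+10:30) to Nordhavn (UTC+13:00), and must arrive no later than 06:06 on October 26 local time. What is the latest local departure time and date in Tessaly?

Target arrival in UTC: 06:06 − 13:00 = 17:06 on Oct 25.
Subtract 15 hours and 38 minutes → departure 01:28 UTC on Oct 25.
Tessaly is UTC+10:30: 01:28 + 10:30 = 11:58 on Oct 25.

11:58 on October 25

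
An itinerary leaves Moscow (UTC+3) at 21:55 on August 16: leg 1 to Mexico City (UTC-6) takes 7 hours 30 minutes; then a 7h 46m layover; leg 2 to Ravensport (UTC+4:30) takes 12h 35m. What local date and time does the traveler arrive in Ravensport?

Convert departure to UTC: 21:55 − 3:00 = 18:55 UTC on Aug 16.
Add 7 hours 30 minutes leg 1 → 02:25 UTC (Aug 17).
Add 7 hours and 46 minutes layover in Mexico City → 10:11 UTC.
Add 12 hours and 35 minutes leg 2 → 22:46 UTC.
Ravensport is UTC+4:30, so local arrival = 22:46 + 4:30 = 03:16 on Aug 18.

03:16 on Aug 18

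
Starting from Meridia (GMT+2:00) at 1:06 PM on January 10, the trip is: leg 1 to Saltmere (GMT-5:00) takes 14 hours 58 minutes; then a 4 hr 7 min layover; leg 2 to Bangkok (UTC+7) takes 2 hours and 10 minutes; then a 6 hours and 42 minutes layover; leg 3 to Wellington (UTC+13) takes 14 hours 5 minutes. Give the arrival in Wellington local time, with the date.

Convert departure to UTC: 1:06 PM − 2:00 = 11:06 AM UTC on Jan 10.
Add 14 hours 58 minutes leg 1 → 2:04 AM UTC (Jan 11).
Add 4 hours and 7 minutes layover in Saltmere → 6:11 AM UTC.
Add 2 hours and 10 minutes leg 2 → 8:21 AM UTC.
Add 6 hours 42 minutes layover in Bangkok → 3:03 PM UTC.
Add 14 hours and 5 minutes leg 3 → 5:08 AM UTC (Jan 12).
Wellington is UTC+13:00, so local arrival = 5:08 AM + 13:00 = 6:08 PM on Jan 12.

6:08 PM on January 12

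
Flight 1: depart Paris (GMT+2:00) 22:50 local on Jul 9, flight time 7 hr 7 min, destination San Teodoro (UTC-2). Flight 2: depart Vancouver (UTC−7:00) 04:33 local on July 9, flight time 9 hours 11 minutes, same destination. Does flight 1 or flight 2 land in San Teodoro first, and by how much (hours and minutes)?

Flight 1 in UTC: 22:50 − 2:00 = 20:50 on Jul 9.
+7 hours and 7 minutes → arrive 03:57 UTC on Jul 10.
Flight 2 in UTC: 04:33 + 7:00 = 11:33 on Jul 9.
+9 hours 11 minutes → arrive 20:44 UTC on Jul 9.
Flight 2 lands earlier by 7 hours 13 minutes.

the second, by 7 hours 13 minutes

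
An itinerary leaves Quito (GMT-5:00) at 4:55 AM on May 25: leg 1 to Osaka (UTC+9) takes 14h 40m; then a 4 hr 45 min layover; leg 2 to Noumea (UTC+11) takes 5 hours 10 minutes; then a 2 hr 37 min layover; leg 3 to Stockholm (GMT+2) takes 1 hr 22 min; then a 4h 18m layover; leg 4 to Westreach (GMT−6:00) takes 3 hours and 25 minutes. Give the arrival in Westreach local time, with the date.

4:12 PM on May 26

Convert departure to UTC: 4:55 AM + 5:00 = 9:55 AM UTC on May 25.
Add 14 hours 40 minutes leg 1 → 12:35 AM UTC (May 26).
Add 4 hours 45 minutes layover in Osaka → 5:20 AM UTC.
Add 5 hours and 10 minutes leg 2 → 10:30 AM UTC.
Add 2 hours and 37 minutes layover in Noumea → 1:07 PM UTC.
Add 1 hour and 22 minutes leg 3 → 2:29 PM UTC.
Add 4 hours 18 minutes layover in Stockholm → 6:47 PM UTC.
Add 3 hours and 25 minutes leg 4 → 10:12 PM UTC.
Westreach is UTC−6:00, so local arrival = 10:12 PM − 6:00 = 4:12 PM on May 26.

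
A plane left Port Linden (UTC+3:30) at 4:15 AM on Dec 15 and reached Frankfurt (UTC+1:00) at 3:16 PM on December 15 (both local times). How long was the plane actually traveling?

13 hours 31 minutes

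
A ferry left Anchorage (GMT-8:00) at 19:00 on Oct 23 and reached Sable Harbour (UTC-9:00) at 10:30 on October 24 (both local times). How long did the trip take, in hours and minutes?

16 hours 30 minutes

Departure in UTC: 19:00 + 8:00 = 03:00 on Oct 24.
Arrival in UTC: 10:30 + 9:00 = 19:30 on Oct 24.
Elapsed = 19:30 − 03:00 = 16 hours 30 minutes.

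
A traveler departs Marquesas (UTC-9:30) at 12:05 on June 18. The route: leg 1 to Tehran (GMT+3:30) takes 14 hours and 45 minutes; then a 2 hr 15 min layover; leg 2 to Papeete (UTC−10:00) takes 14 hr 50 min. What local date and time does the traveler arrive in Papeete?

19:25 on Jun 19

Convert departure to UTC: 12:05 + 9:30 = 21:35 UTC on Jun 18.
Add 14 hours 45 minutes leg 1 → 12:20 UTC (Jun 19).
Add 2 hours 15 minutes layover in Tehran → 14:35 UTC.
Add 14 hours 50 minutes leg 2 → 05:25 UTC (Jun 20).
Papeete is UTC−10:00, so local arrival = 05:25 − 10:00 = 19:25 on Jun 19.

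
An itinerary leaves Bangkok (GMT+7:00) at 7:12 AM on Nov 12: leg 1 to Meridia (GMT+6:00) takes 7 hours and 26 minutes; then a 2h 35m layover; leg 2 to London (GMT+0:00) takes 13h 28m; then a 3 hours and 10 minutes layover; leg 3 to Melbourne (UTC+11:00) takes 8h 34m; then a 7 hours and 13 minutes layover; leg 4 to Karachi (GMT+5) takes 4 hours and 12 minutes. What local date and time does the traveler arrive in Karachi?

3:50 AM on November 14

Convert departure to UTC: 7:12 AM − 7:00 = 12:12 AM UTC on Nov 12.
Add 7 hours and 26 minutes leg 1 → 7:38 AM UTC.
Add 2 hours and 35 minutes layover in Meridia → 10:13 AM UTC.
Add 13 hours and 28 minutes leg 2 → 11:41 PM UTC.
Add 3 hours 10 minutes layover in London → 2:51 AM UTC (Nov 13).
Add 8 hours 34 minutes leg 3 → 11:25 AM UTC.
Add 7 hours and 13 minutes layover in Melbourne → 6:38 PM UTC.
Add 4 hours 12 minutes leg 4 → 10:50 PM UTC.
Karachi is UTC+5:00, so local arrival = 10:50 PM + 5:00 = 3:50 AM on Nov 14.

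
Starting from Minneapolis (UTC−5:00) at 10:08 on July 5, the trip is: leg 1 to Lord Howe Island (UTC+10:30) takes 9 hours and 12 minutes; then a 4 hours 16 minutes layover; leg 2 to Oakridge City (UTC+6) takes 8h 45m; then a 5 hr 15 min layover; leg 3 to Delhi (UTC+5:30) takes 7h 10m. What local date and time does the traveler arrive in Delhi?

07:16 on Jul 7

Convert departure to UTC: 10:08 + 5:00 = 15:08 UTC on Jul 5.
Add 9 hours 12 minutes leg 1 → 00:20 UTC (Jul 6).
Add 4 hours and 16 minutes layover in Lord Howe Island → 04:36 UTC.
Add 8 hours and 45 minutes leg 2 → 13:21 UTC.
Add 5 hours 15 minutes layover in Oakridge City → 18:36 UTC.
Add 7 hours and 10 minutes leg 3 → 01:46 UTC (Jul 7).
Delhi is UTC+5:30, so local arrival = 01:46 + 5:30 = 07:16 on Jul 7.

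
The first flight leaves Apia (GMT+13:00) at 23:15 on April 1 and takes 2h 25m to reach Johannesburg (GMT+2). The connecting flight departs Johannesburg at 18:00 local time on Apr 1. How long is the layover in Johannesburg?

Convert departure to UTC: 23:15 − 13:00 = 10:15 UTC on Apr 1.
Add 2 hours 25 minutes flight time → 12:40 UTC.
Johannesburg is UTC+2:00, so local arrival = 12:40 + 2:00 = 14:40 on Apr 1.
Layover = 18:00 − 14:40 = 3 hours 20 minutes.

3 hours 20 minutes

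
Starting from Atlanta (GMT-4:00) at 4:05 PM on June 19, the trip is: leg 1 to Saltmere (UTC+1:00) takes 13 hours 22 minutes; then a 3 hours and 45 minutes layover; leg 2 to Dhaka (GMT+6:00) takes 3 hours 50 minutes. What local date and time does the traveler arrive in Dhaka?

11:02 PM on June 20

Convert departure to UTC: 4:05 PM + 4:00 = 8:05 PM UTC on Jun 19.
Add 13 hours and 22 minutes leg 1 → 9:27 AM UTC (Jun 20).
Add 3 hours and 45 minutes layover in Saltmere → 1:12 PM UTC.
Add 3 hours and 50 minutes leg 2 → 5:02 PM UTC.
Dhaka is UTC+6:00, so local arrival = 5:02 PM + 6:00 = 11:02 PM on Jun 20.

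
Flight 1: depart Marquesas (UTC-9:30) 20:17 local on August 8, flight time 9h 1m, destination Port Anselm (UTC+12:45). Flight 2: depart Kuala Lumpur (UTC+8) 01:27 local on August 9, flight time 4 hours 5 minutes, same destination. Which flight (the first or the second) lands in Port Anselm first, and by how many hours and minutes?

the second, by 17 hours 16 minutes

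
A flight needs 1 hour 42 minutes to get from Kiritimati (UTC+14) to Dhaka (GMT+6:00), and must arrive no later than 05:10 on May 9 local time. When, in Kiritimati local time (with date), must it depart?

Target arrival in UTC: 05:10 − 6:00 = 23:10 on May 8.
Subtract 1 hour 42 minutes → departure 21:28 UTC on May 8.
Kiritimati is UTC+14:00: 21:28 + 14:00 = 11:28 on May 9.

11:28 on May 9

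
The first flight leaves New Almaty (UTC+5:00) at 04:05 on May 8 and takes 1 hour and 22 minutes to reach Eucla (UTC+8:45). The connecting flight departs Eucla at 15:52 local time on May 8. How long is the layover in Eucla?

6 hours 40 minutes

Convert departure to UTC: 04:05 − 5:00 = 23:05 UTC on May 7.
Add 1 hour and 22 minutes flight time → 00:27 UTC (May 8).
Eucla is UTC+8:45, so local arrival = 00:27 + 8:45 = 09:12 on May 8.
Layover = 15:52 − 09:12 = 6 hours 40 minutes.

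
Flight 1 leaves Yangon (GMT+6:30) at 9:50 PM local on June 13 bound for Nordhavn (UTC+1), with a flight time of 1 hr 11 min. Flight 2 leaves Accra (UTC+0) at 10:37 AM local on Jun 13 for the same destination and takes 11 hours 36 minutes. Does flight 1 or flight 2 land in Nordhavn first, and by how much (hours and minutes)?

the first, by 5 hours 42 minutes

Flight 1 in UTC: 9:50 PM − 6:30 = 3:20 PM on Jun 13.
+1 hour 11 minutes → arrive 4:31 PM UTC on Jun 13.
Flight 2 departs at 10:37 AM UTC (Jun 13).
+11 hours 36 minutes → arrive 10:13 PM UTC on Jun 13.
Flight 1 lands earlier by 5 hours 42 minutes.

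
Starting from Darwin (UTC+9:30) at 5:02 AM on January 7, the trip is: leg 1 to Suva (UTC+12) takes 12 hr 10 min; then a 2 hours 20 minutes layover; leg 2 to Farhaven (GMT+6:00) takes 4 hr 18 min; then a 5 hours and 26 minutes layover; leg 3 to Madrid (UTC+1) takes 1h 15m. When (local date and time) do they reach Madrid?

Convert departure to UTC: 5:02 AM − 9:30 = 7:32 PM UTC on Jan 6.
Add 12 hours and 10 minutes leg 1 → 7:42 AM UTC (Jan 7).
Add 2 hours 20 minutes layover in Suva → 10:02 AM UTC.
Add 4 hours 18 minutes leg 2 → 2:20 PM UTC.
Add 5 hours 26 minutes layover in Farhaven → 7:46 PM UTC.
Add 1 hour and 15 minutes leg 3 → 9:01 PM UTC.
Madrid is UTC+1:00, so local arrival = 9:01 PM + 1:00 = 10:01 PM on Jan 7.

10:01 PM on January 7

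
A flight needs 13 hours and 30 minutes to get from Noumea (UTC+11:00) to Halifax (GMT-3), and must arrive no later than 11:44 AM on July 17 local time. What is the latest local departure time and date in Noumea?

Target arrival in UTC: 11:44 AM + 3:00 = 2:44 PM on Jul 17.
Subtract 13 hours and 30 minutes → departure 1:14 AM UTC on Jul 17.
Noumea is UTC+11:00: 1:14 AM + 11:00 = 12:14 PM on Jul 17.

12:14 PM on July 17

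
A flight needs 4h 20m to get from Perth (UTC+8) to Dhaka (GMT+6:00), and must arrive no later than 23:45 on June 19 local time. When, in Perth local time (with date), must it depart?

Target arrival in UTC: 23:45 − 6:00 = 17:45 on Jun 19.
Subtract 4 hours 20 minutes → departure 13:25 UTC on Jun 19.
Perth is UTC+8:00: 13:25 + 8:00 = 21:25 on Jun 19.

21:25 on Jun 19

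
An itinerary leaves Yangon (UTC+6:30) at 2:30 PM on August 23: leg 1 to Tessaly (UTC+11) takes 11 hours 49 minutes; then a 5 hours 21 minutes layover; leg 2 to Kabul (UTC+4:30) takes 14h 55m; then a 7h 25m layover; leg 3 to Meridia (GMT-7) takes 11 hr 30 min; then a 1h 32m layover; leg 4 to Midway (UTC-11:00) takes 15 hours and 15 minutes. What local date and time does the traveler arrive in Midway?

Convert departure to UTC: 2:30 PM − 6:30 = 8:00 AM UTC on Aug 23.
Add 11 hours and 49 minutes leg 1 → 7:49 PM UTC.
Add 5 hours 21 minutes layover in Tessaly → 1:10 AM UTC (Aug 24).
Add 14 hours 55 minutes leg 2 → 4:05 PM UTC.
Add 7 hours 25 minutes layover in Kabul → 11:30 PM UTC.
Add 11 hours 30 minutes leg 3 → 11:00 AM UTC (Aug 25).
Add 1 hour and 32 minutes layover in Meridia → 12:32 PM UTC.
Add 15 hours 15 minutes leg 4 → 3:47 AM UTC (Aug 26).
Midway is UTC−11:00, so local arrival = 3:47 AM − 11:00 = 4:47 PM on Aug 25.

4:47 PM on Aug 25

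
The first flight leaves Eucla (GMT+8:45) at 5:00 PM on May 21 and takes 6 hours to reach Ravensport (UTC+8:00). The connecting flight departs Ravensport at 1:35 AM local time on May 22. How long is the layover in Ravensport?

Convert departure to UTC: 5:00 PM − 8:45 = 8:15 AM UTC on May 21.
Add 6 hours flight time → 2:15 PM UTC.
Ravensport is UTC+8:00, so local arrival = 2:15 PM + 8:00 = 10:15 PM on May 21.
Layover = 1:35 AM − 10:15 PM (+1 day) = 3 hours 20 minutes.

3 hours 20 minutes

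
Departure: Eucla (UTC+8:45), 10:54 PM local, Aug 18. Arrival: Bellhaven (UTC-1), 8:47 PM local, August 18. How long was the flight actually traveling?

Bellhaven is 9:45 behind Eucla.
Clock-face elapsed time (ignoring zones) is −2 hours 7 minutes.
Actual elapsed = −2 hours 7 minutes + 9:45 = 7 hours 38 minutes.

7 hours 38 minutes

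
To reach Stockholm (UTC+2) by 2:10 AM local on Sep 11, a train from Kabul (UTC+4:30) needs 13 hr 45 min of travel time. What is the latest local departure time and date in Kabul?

Target arrival in UTC: 2:10 AM − 2:00 = 12:10 AM on Sep 11.
Subtract 13 hours and 45 minutes → departure 10:25 AM UTC on Sep 10.
Kabul is UTC+4:30: 10:25 AM + 4:30 = 2:55 PM on Sep 10.

2:55 PM on September 10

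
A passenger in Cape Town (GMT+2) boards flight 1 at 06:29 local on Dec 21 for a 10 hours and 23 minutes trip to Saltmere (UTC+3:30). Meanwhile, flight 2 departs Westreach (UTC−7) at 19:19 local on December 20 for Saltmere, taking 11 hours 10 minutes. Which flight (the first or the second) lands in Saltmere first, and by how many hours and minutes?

Flight 1 in UTC: 06:29 − 2:00 = 04:29 on Dec 21.
+10 hours and 23 minutes → arrive 14:52 UTC on Dec 21.
Flight 2 in UTC: 19:19 + 7:00 = 02:19 on Dec 21.
+11 hours 10 minutes → arrive 13:29 UTC on Dec 21.
Flight 2 lands earlier by 1 hour 23 minutes.

the second, by 1 hour 23 minutes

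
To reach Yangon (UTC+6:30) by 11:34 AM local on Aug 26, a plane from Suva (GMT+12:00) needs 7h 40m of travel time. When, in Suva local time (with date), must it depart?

9:24 AM on August 26

Target arrival in UTC: 11:34 AM − 6:30 = 5:04 AM on Aug 26.
Subtract 7 hours and 40 minutes → departure 9:24 PM UTC on Aug 25.
Suva is UTC+12:00: 9:24 PM + 12:00 = 9:24 AM on Aug 26.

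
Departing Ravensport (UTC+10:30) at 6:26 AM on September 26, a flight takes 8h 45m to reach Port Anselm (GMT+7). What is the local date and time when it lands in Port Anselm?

11:41 AM on September 26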